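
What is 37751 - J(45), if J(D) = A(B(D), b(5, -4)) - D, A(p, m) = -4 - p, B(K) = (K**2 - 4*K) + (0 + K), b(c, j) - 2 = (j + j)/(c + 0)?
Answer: 39690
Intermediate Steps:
b(c, j) = 2 + 2*j/c (b(c, j) = 2 + (j + j)/(c + 0) = 2 + (2*j)/c = 2 + 2*j/c)
B(K) = K**2 - 3*K (B(K) = (K**2 - 4*K) + K = K**2 - 3*K)
J(D) = -4 - D - D*(-3 + D) (J(D) = (-4 - D*(-3 + D)) - D = -4 - D - D*(-3 + D))
37751 - J(45) = 37751 - (-4 - 1*45**2 + 2*45) = 37751 - (-4 - 1*2025 + 90) = 37751 - (-4 - 2025 + 90) = 37751 - 1*(-1939) = 37751 + 1939 = 39690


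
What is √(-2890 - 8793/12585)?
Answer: I*√50870587795/4195 ≈ 53.765*I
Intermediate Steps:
√(-2890 - 8793/12585) = √(-2890 - 8793*1/12585) = √(-2890 - 2931/4195) = √(-12126481/4195) = I*√50870587795/4195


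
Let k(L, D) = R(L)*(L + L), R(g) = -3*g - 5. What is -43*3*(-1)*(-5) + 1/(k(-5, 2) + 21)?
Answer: -50956/79 ≈ -645.01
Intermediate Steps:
R(g) = -5 - 3*g
k(L, D) = 2*L*(-5 - 3*L) (k(L, D) = (-5 - 3*L)*(L + L) = (-5 - 3*L)*(2*L) = 2*L*(-5 - 3*L))
-43*3*(-1)*(-5) + 1/(k(-5, 2) + 21) = -43*3*(-1)*(-5) + 1/(-2*(-5)*(5 + 3*(-5)) + 21) = -(-129)*(-5) + 1/(-2*(-5)*(5 - 15) + 21) = -43*15 + 1/(-2*(-5)*(-10) + 21) = -645 + 1/(-100 + 21) = -645 + 1/(-79) = -645 - 1/79 = -50956/79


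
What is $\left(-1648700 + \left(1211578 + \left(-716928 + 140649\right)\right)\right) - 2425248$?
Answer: $-3438649$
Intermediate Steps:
$\left(-1648700 + \left(1211578 + \left(-716928 + 140649\right)\right)\right) - 2425248 = \left(-1648700 + \left(1211578 - 576279\right)\right) - 2425248 = \left(-1648700 + 635299\right) - 2425248 = -1013401 - 2425248 = -3438649$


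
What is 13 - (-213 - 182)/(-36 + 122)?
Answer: 1513/86 ≈ 17.593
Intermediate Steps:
13 - (-213 - 182)/(-36 + 122) = 13 - (-395)/86 = 13 - 1*(-395/86) = 13 + 395/86 = 1513/86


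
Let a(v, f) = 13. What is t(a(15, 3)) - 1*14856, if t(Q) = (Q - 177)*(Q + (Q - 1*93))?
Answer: -3868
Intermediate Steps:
t(Q) = (-177 + Q)*(-93 + 2*Q) (t(Q) = (-177 + Q)*(Q + (Q - 93)) = (-177 + Q)*(Q + (-93 + Q)) = (-177 + Q)*(-93 + 2*Q))
t(a(15, 3)) - 1*14856 = (16461 - 447*13 + 2*13²) - 1*14856 = (16461 - 5811 + 2*169) - 14856 = (16461 - 5811 + 338) - 14856 = 10988 - 14856 = -3868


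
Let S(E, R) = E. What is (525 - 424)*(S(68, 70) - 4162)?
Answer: -413494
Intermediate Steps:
(525 - 424)*(S(68, 70) - 4162) = (525 - 424)*(68 - 4162) = 101*(-4094) = -413494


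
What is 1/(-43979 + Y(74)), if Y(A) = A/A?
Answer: -1/43978 ≈ -2.2739e-5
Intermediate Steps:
Y(A) = 1
1/(-43979 + Y(74)) = 1/(-43979 + 1) = 1/(-43978) = -1/43978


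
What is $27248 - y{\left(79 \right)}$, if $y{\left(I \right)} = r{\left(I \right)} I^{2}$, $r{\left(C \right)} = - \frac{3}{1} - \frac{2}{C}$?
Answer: $46129$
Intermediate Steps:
$r{\left(C \right)} = -3 - \frac{2}{C}$ ($r{\left(C \right)} = \left(-3\right) 1 - \frac{2}{C} = -3 - \frac{2}{C}$)
$y{\left(I \right)} = I^{2} \left(-3 - \frac{2}{I}\right)$ ($y{\left(I \right)} = \left(-3 - \frac{2}{I}\right) I^{2} = I^{2} \left(-3 - \frac{2}{I}\right)$)
$27248 - y{\left(79 \right)} = 27248 - \left(-1\right) 79 \left(2 + 3 \cdot 79\right) = 27248 - \left(-1\right) 79 \left(2 + 237\right) = 27248 - \left(-1\right) 79 \cdot 239 = 27248 - -18881 = 27248 + 18881 = 46129$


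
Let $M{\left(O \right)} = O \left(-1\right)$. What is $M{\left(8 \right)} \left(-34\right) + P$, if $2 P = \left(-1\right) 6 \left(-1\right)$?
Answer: $275$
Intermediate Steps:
$P = 3$ ($P = \frac{\left(-1\right) 6 \left(-1\right)}{2} = \frac{\left(-6\right) \left(-1\right)}{2} = \frac{1}{2} \cdot 6 = 3$)
$M{\left(O \right)} = - O$
$M{\left(8 \right)} \left(-34\right) + P = \left(-1\right) 8 \left(-34\right) + 3 = \left(-8\right) \left(-34\right) + 3 = 272 + 3 = 275$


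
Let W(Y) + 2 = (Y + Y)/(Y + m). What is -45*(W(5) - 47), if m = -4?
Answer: 1755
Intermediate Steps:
W(Y) = -2 + 2*Y/(-4 + Y) (W(Y) = -2 + (Y + Y)/(Y - 4) = -2 + (2*Y)/(-4 + Y) = -2 + 2*Y/(-4 + Y))
-45*(W(5) - 47) = -45*(8/(-4 + 5) - 47) = -45*(8/1 - 47) = -45*(8*1 - 47) = -45*(8 - 47) = -45*(-39) = 1755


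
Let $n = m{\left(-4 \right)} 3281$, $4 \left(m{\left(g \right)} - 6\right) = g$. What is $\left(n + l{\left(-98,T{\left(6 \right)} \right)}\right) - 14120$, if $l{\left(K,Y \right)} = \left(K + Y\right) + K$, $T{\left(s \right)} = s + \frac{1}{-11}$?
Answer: $\frac{23044}{11} \approx 2094.9$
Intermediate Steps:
$m{\left(g \right)} = 6 + \frac{g}{4}$
$T{\left(s \right)} = - \frac{1}{11} + s$ ($T{\left(s \right)} = s - \frac{1}{11} = - \frac{1}{11} + s$)
$l{\left(K,Y \right)} = Y + 2 K$
$n = 16405$ ($n = \left(6 + \frac{1}{4} \left(-4\right)\right) 3281 = \left(6 - 1\right) 3281 = 5 \cdot 3281 = 16405$)
$\left(n + l{\left(-98,T{\left(6 \right)} \right)}\right) - 14120 = \left(16405 + \left(\left(- \frac{1}{11} + 6\right) + 2 \left(-98\right)\right)\right) - 14120 = \left(16405 + \left(\frac{65}{11} - 196\right)\right) - 14120 = \left(16405 - \frac{2091}{11}\right) - 14120 = \frac{178364}{11} - 14120 = \frac{23044}{11}$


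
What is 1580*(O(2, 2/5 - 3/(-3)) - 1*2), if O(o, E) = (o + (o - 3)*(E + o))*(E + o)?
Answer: -53404/5 ≈ -10681.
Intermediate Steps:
O(o, E) = (E + o)*(o + (-3 + o)*(E + o)) (O(o, E) = (o + (-3 + o)*(E + o))*(E + o) = (E + o)*(o + (-3 + o)*(E + o)))
1580*(O(2, 2/5 - 3/(-3)) - 1*2) = 1580*((2**3 - 3*(2/5 - 3/(-3))**2 - 2*2**2 + 2*(2/5 - 3/(-3))**2 - 5*(2/5 - 3/(-3))*2 + 2*(2/5 - 3/(-3))*2**2) - 1*2) = 1580*((8 - 3*(2*(1/5) - 3*(-1/3))**2 - 2*4 + 2*(2*(1/5) - 3*(-1/3))**2 - 5*(2*(1/5) - 3*(-1/3))*2 + 2*(2*(1/5) - 3*(-1/3))*4) - 2) = 1580*((8 - 3*(2/5 + 1)**2 - 8 + 2*(2/5 + 1)**2 - 5*(2/5 + 1)*2 + 2*(2/5 + 1)*4) - 2) = 1580*((8 - 3*(7/5)**2 - 8 + 2*(7/5)**2 - 5*7/5*2 + 2*(7/5)*4) - 2) = 1580*((8 - 3*49/25 - 8 + 2*(49/25) - 14 + 56/5) - 2) = 1580*((8 - 147/25 - 8 + 98/25 - 14 + 56/5) - 2) = 1580*(-119/25 - 2) = 1580*(-169/25) = -53404/5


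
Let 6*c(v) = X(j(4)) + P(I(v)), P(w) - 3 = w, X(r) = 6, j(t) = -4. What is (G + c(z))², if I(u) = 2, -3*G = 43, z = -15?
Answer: 625/4 ≈ 156.25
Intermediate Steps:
G = -43/3 (G = -⅓*43 = -43/3 ≈ -14.333)
P(w) = 3 + w
c(v) = 11/6 (c(v) = (6 + (3 + 2))/6 = (6 + 5)/6 = (⅙)*11 = 11/6)
(G + c(z))² = (-43/3 + 11/6)² = (-25/2)² = 625/4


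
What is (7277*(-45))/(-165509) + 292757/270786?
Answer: 7217202937/2358816846 ≈ 3.0597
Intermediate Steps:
(7277*(-45))/(-165509) + 292757/270786 = -327465*(-1/165509) + 292757*(1/270786) = 17235/8711 + 292757/270786 = 7217202937/2358816846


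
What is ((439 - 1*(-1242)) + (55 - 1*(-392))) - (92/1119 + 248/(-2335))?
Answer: 5560239412/2612865 ≈ 2128.0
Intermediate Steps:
((439 - 1*(-1242)) + (55 - 1*(-392))) - (92/1119 + 248/(-2335)) = ((439 + 1242) + (55 + 392)) - (92*(1/1119) + 248*(-1/2335)) = (1681 + 447) - (92/1119 - 248/2335) = 2128 - 1*(-62692/2612865) = 2128 + 62692/2612865 = 5560239412/2612865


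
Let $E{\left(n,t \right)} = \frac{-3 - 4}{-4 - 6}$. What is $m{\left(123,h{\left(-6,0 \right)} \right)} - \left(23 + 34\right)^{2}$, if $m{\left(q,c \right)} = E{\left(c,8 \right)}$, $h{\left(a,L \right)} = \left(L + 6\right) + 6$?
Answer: $- \frac{32483}{10} \approx -3248.3$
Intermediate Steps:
$h{\left(a,L \right)} = 12 + L$ ($h{\left(a,L \right)} = \left(6 + L\right) + 6 = 12 + L$)
$E{\left(n,t \right)} = \frac{7}{10}$ ($E{\left(n,t \right)} = - \frac{7}{-10} = \left(-7\right) \left(- \frac{1}{10}\right) = \frac{7}{10}$)
$m{\left(q,c \right)} = \frac{7}{10}$
$m{\left(123,h{\left(-6,0 \right)} \right)} - \left(23 + 34\right)^{2} = \frac{7}{10} - \left(23 + 34\right)^{2} = \frac{7}{10} - 57^{2} = \frac{7}{10} - 3249 = - \frac{32483}{10}$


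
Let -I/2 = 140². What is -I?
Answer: 39200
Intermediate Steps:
I = -39200 (I = -2*140² = -2*19600 = -39200)
-I = -1*(-39200) = 39200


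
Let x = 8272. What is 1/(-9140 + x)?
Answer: -1/868 ≈ -0.0011521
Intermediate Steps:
1/(-9140 + x) = 1/(-9140 + 8272) = 1/(-868) = -1/868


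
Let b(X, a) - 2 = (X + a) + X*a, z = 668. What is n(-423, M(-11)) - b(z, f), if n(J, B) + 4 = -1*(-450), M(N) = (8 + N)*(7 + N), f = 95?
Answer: -63779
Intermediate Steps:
b(X, a) = 2 + X + a + X*a (b(X, a) = 2 + ((X + a) + X*a) = 2 + (X + a + X*a) = 2 + X + a + X*a)
M(N) = (7 + N)*(8 + N)
n(J, B) = 446 (n(J, B) = -4 - 1*(-450) = -4 + 450 = 446)
n(-423, M(-11)) - b(z, f) = 446 - (2 + 668 + 95 + 668*95) = 446 - (2 + 668 + 95 + 63460) = 446 - 1*64225 = 446 - 64225 = -63779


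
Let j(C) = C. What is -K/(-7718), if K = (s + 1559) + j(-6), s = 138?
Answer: 1691/7718 ≈ 0.21910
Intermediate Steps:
K = 1691 (K = (138 + 1559) - 6 = 1697 - 6 = 1691)
-K/(-7718) = -1*1691/(-7718) = -1691*(-1/7718) = 1691/7718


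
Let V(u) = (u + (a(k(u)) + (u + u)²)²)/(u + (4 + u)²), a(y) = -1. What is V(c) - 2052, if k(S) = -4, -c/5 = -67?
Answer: 25159225903/14407 ≈ 1.7463e+6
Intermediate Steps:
c = 335 (c = -5*(-67) = 335)
V(u) = (u + (-1 + 4*u²)²)/(u + (4 + u)²) (V(u) = (u + (-1 + (u + u)²)²)/(u + (4 + u)²) = (u + (-1 + (2*u)²)²)/(u + (4 + u)²) = (u + (-1 + 4*u²)²)/(u + (4 + u)²))
V(c) - 2052 = (335 + (-1 + 4*335²)²)/(335 + (4 + 335)²) - 2052 = (335 + (-1 + 4*112225)²)/(335 + 339²) - 2052 = (335 + (-1 + 448900)²)/(335 + 114921) - 2052 = (335 + 448899²)/115256 - 2052 = (335 + 201510312201)/115256 - 2052 = (1/115256)*201510312536 - 2052 = 25188789067/14407 - 2052 = 25159225903/14407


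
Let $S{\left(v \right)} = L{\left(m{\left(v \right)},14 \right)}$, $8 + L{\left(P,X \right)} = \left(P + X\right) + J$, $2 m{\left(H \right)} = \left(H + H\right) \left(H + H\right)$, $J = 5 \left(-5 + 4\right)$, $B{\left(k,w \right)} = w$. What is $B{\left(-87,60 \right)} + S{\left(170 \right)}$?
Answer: $57861$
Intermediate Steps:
$J = -5$ ($J = 5 \left(-1\right) = -5$)
$m{\left(H \right)} = 2 H^{2}$ ($m{\left(H \right)} = \frac{\left(H + H\right) \left(H + H\right)}{2} = \frac{2 H 2 H}{2} = \frac{4 H^{2}}{2} = 2 H^{2}$)
$L{\left(P,X \right)} = -13 + P + X$ ($L{\left(P,X \right)} = -8 - \left(5 - P - X\right) = -8 + \left(-5 + P + X\right) = -13 + P + X$)
$S{\left(v \right)} = 1 + 2 v^{2}$ ($S{\left(v \right)} = -13 + 2 v^{2} + 14 = 1 + 2 v^{2}$)
$B{\left(-87,60 \right)} + S{\left(170 \right)} = 60 + \left(1 + 2 \cdot 170^{2}\right) = 60 + \left(1 + 2 \cdot 28900\right) = 60 + \left(1 + 57800\right) = 60 + 57801 = 57861$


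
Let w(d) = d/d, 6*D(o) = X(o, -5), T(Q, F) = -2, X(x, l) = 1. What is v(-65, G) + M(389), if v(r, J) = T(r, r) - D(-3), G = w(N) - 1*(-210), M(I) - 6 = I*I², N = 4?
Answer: 353183237/6 ≈ 5.8864e+7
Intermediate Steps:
D(o) = ⅙ (D(o) = (⅙)*1 = ⅙)
w(d) = 1
M(I) = 6 + I³ (M(I) = 6 + I*I² = 6 + I³)
G = 211 (G = 1 - 1*(-210) = 1 + 210 = 211)
v(r, J) = -13/6 (v(r, J) = -2 - 1*⅙ = -2 - ⅙ = -13/6)
v(-65, G) + M(389) = -13/6 + (6 + 389³) = -13/6 + (6 + 58863869) = -13/6 + 58863875 = 353183237/6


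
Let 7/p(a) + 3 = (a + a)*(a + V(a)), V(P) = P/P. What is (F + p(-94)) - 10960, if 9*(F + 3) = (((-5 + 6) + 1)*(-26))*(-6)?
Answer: -63679396/5827 ≈ -10928.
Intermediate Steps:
V(P) = 1
p(a) = 7/(-3 + 2*a*(1 + a)) (p(a) = 7/(-3 + (a + a)*(a + 1)) = 7/(-3 + (2*a)*(1 + a)) = 7/(-3 + 2*a*(1 + a)))
F = 95/3 (F = -3 + ((((-5 + 6) + 1)*(-26))*(-6))/9 = -3 + (((1 + 1)*(-26))*(-6))/9 = -3 + ((2*(-26))*(-6))/9 = -3 + (-52*(-6))/9 = -3 + (1/9)*312 = -3 + 104/3 = 95/3 ≈ 31.667)
(F + p(-94)) - 10960 = (95/3 + 7/(-3 + 2*(-94) + 2*(-94)**2)) - 10960 = (95/3 + 7/(-3 - 188 + 2*8836)) - 10960 = (95/3 + 7/(-3 - 188 + 17672)) - 10960 = (95/3 + 7/17481) - 10960 = 184524/5827 - 10960 = -63679396/5827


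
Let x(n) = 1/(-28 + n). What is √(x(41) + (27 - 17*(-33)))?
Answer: √99385/13 ≈ 24.250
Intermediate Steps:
√(x(41) + (27 - 17*(-33))) = √(1/(-28 + 41) + (27 - 17*(-33))) = √(1/13 + (27 + 561)) = √(1/13 + 588) = √(7645/13) = √99385/13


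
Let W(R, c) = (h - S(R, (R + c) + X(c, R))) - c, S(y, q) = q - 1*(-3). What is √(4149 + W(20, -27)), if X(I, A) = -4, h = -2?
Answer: √4182 ≈ 64.668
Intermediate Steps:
S(y, q) = 3 + q (S(y, q) = q + 3 = 3 + q)
W(R, c) = -1 - R - 2*c (W(R, c) = (-2 - (3 + ((R + c) - 4))) - c = (-2 - (3 + (-4 + R + c))) - c = (-2 - (-1 + R + c)) - c = (-2 + (1 - R - c)) - c = (-1 - R - c) - c = -1 - R - 2*c)
√(4149 + W(20, -27)) = √(4149 + (-1 - 1*20 - 2*(-27))) = √(4149 + (-1 - 20 + 54)) = √(4149 + 33) = √4182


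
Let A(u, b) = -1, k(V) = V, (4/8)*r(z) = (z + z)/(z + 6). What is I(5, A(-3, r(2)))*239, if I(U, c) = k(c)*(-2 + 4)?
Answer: -478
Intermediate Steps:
r(z) = 4*z/(6 + z) (r(z) = 2*((z + z)/(z + 6)) = 2*((2*z)/(6 + z)) = 2*(2*z/(6 + z)) = 4*z/(6 + z))
I(U, c) = 2*c (I(U, c) = c*(-2 + 4) = c*2 = 2*c)
I(5, A(-3, r(2)))*239 = (2*(-1))*239 = -2*239 = -478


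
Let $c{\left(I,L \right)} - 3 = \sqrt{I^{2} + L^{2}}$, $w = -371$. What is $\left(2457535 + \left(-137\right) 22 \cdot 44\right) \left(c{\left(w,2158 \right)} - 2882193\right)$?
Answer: $-6700858292610 + 2324919 \sqrt{4794605} \approx -6.6958 \cdot 10^{12}$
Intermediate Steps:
$c{\left(I,L \right)} = 3 + \sqrt{I^{2} + L^{2}}$
$\left(2457535 + \left(-137\right) 22 \cdot 44\right) \left(c{\left(w,2158 \right)} - 2882193\right) = \left(2457535 + \left(-137\right) 22 \cdot 44\right) \left(\left(3 + \sqrt{\left(-371\right)^{2} + 2158^{2}}\right) - 2882193\right) = \left(2457535 - 132616\right) \left(\left(3 + \sqrt{137641 + 4656964}\right) - 2882193\right) = \left(2457535 - 132616\right) \left(\left(3 + \sqrt{4794605}\right) - 2882193\right) = 2324919 \left(-2882190 + \sqrt{4794605}\right) = -6700858292610 + 2324919 \sqrt{4794605}$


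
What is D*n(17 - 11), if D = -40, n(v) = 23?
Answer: -920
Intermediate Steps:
D*n(17 - 11) = -40*23 = -920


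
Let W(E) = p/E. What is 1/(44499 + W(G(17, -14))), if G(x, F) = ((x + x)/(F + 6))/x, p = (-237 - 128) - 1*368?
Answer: 1/47431 ≈ 2.1083e-5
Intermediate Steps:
p = -733 (p = -365 - 368 = -733)
G(x, F) = 2/(6 + F) (G(x, F) = ((2*x)/(6 + F))/x = (2*x/(6 + F))/x = 2/(6 + F))
W(E) = -733/E
1/(44499 + W(G(17, -14))) = 1/(44499 - 733/(2/(6 - 14))) = 1/(44499 - 733/(2/(-8))) = 1/(44499 - 733/(2*(-⅛))) = 1/(44499 - 733/(-¼)) = 1/(44499 - 733*(-4)) = 1/(44499 + 2932) = 1/47431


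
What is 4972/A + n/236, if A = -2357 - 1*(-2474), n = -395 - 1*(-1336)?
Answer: 1283489/27612 ≈ 46.483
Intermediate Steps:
n = 941 (n = -395 + 1336 = 941)
A = 117 (A = -2357 + 2474 = 117)
4972/A + n/236 = 4972/117 + 941/236 = 1283489/27612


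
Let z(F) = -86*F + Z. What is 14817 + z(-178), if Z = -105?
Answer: 30020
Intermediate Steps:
z(F) = -105 - 86*F (z(F) = -86*F - 105 = -105 - 86*F)
14817 + z(-178) = 14817 + (-105 - 86*(-178)) = 14817 + (-105 + 15308) = 14817 + 15203 = 30020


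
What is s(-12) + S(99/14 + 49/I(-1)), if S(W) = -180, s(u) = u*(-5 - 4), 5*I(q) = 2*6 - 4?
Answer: -72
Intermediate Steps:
I(q) = 8/5 (I(q) = (2*6 - 4)/5 = (12 - 4)/5 = (⅕)*8 = 8/5)
s(u) = -9*u (s(u) = u*(-9) = -9*u)
s(-12) + S(99/14 + 49/I(-1)) = -9*(-12) - 180 = 108 - 180 = -72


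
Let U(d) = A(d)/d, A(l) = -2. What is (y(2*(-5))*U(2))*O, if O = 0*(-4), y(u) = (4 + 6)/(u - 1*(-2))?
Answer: 0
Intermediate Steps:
y(u) = 10/(2 + u) (y(u) = 10/(u + 2) = 10/(2 + u))
O = 0
U(d) = -2/d
(y(2*(-5))*U(2))*O = ((10/(2 + 2*(-5)))*(-2/2))*0 = ((10/(2 - 10))*(-2*½))*0 = ((10/(-8))*(-1))*0 = ((10*(-⅛))*(-1))*0 = -5/4*(-1)*0 = (5/4)*0 = 0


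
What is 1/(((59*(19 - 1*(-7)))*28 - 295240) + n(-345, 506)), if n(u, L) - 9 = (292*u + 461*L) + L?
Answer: -1/119247 ≈ -8.3859e-6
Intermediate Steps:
n(u, L) = 9 + 292*u + 462*L (n(u, L) = 9 + ((292*u + 461*L) + L) = 9 + (292*u + 462*L) = 9 + 292*u + 462*L)
1/(((59*(19 - 1*(-7)))*28 - 295240) + n(-345, 506)) = 1/(((59*(19 - 1*(-7)))*28 - 295240) + (9 + 292*(-345) + 462*506)) = 1/(((59*(19 + 7))*28 - 295240) + (9 - 100740 + 233772)) = 1/(((59*26)*28 - 295240) + 133041) = 1/((1534*28 - 295240) + 133041) = 1/((42952 - 295240) + 133041) = 1/(-252288 + 133041) = 1/(-119247) = -1/119247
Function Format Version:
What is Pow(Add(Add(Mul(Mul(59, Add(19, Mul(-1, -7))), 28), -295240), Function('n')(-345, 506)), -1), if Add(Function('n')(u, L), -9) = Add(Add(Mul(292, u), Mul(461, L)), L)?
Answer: Rational(-1, 119247) ≈ -8.3859e-6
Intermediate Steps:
Function('n')(u, L) = Add(9, Mul(292, u), Mul(462, L)) (Function('n')(u, L) = Add(9, Add(Add(Mul(292, u), Mul(461, L)), L)) = Add(9, Add(Mul(292, u), Mul(462, L))) = Add(9, Mul(292, u), Mul(462, L)))
Pow(Add(Add(Mul(Mul(59, Add(19, Mul(-1, -7))), 28), -295240), Function('n')(-345, 506)), -1) = Pow(Add(Add(Mul(Mul(59, Add(19, Mul(-1, -7))), 28), -295240), Add(9, Mul(292, -345), Mul(462, 506))), -1) = Pow(Add(Add(Mul(Mul(59, Add(19, 7)), 28), -295240), Add(9, -100740, 233772)), -1) = Pow(Add(Add(Mul(Mul(59, 26), 28), -295240), 133041), -1) = Pow(Add(Add(Mul(1534, 28), -295240), 133041), -1) = Pow(Add(Add(42952, -295240), 133041), -1) = Pow(Add(-252288, 133041), -1) = Pow(-119247, -1) = Rational(-1, 119247)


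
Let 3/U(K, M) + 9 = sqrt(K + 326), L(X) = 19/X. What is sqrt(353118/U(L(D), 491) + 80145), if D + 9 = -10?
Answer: sqrt(-979209 + 588530*sqrt(13)) ≈ 1069.0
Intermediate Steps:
D = -19 (D = -9 - 10 = -19)
U(K, M) = 3/(-9 + sqrt(326 + K)) (U(K, M) = 3/(-9 + sqrt(K + 326)) = 3/(-9 + sqrt(326 + K)))
sqrt(353118/U(L(D), 491) + 80145) = sqrt(353118/((3/(-9 + sqrt(326 + 19/(-19))))) + 80145) = sqrt(353118/((3/(-9 + sqrt(326 + 19*(-1/19))))) + 80145) = sqrt(353118/((3/(-9 + sqrt(326 - 1)))) + 80145) = sqrt(353118/((3/(-9 + sqrt(325)))) + 80145) = sqrt(353118/((3/(-9 + 5*sqrt(13)))) + 80145) = sqrt(353118*(-3 + 5*sqrt(13)/3) + 80145) = sqrt((-1059354 + 588530*sqrt(13)) + 80145) = sqrt(-979209 + 588530*sqrt(13))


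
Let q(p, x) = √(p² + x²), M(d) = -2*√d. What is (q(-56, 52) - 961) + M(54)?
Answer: -961 - 6*√6 + 4*√365 ≈ -899.28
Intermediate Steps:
(q(-56, 52) - 961) + M(54) = (√((-56)² + 52²) - 961) - 6*√6 = (√(3136 + 2704) - 961) - 6*√6 = (√5840 - 961) - 6*√6 = (4*√365 - 961) - 6*√6 = (-961 + 4*√365) - 6*√6 = -961 - 6*√6 + 4*√365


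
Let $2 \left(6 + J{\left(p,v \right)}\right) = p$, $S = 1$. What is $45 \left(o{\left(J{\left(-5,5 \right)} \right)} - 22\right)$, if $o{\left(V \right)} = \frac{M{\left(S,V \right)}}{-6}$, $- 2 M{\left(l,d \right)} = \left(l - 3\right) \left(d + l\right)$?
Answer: $- \frac{3735}{4} \approx -933.75$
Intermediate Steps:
$M{\left(l,d \right)} = - \frac{\left(-3 + l\right) \left(d + l\right)}{2}$ ($M{\left(l,d \right)} = - \frac{\left(l - 3\right) \left(d + l\right)}{2} = - \frac{\left(-3 + l\right) \left(d + l\right)}{2}$)
$J{\left(p,v \right)} = -6 + \frac{p}{2}$
$o{\left(V \right)} = - \frac{1}{6} - \frac{V}{6}$ ($o{\left(V \right)} = \frac{- \frac{1^{2}}{2} + \frac{3 V}{2} + \frac{3}{2} \cdot 1 - \frac{1}{2} V 1}{-6} = \left(\left(- \frac{1}{2}\right) 1 + \frac{3 V}{2} + \frac{3}{2} - \frac{V}{2}\right) \left(- \frac{1}{6}\right) = \left(- \frac{1}{2} + \frac{3 V}{2} + \frac{3}{2} - \frac{V}{2}\right) \left(- \frac{1}{6}\right) = \left(1 + V\right) \left(- \frac{1}{6}\right) = - \frac{1}{6} - \frac{V}{6}$)
$45 \left(o{\left(J{\left(-5,5 \right)} \right)} - 22\right) = 45 \left(\left(- \frac{1}{6} - \frac{-6 + \frac{1}{2} \left(-5\right)}{6}\right) - 22\right) = 45 \left(\left(- \frac{1}{6} - \frac{-6 - \frac{5}{2}}{6}\right) - 22\right) = 45 \left(\left(- \frac{1}{6} - - \frac{17}{12}\right) - 22\right) = 45 \left(\left(- \frac{1}{6} + \frac{17}{12}\right) - 22\right) = 45 \left(\frac{5}{4} - 22\right) = 45 \left(- \frac{83}{4}\right) = - \frac{3735}{4}$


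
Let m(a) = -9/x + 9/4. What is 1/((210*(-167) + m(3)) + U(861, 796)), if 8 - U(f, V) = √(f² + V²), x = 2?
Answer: -561028/19650027057 + 16*√1374937/19650027057 ≈ -2.7596e-5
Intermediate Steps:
U(f, V) = 8 - √(V² + f²) (U(f, V) = 8 - √(f² + V²) = 8 - √(V² + f²))
m(a) = -9/4 (m(a) = -9/2 + 9/4 = -9/4)
1/((210*(-167) + m(3)) + U(861, 796)) = 1/((210*(-167) - 9/4) + (8 - √(796² + 861²))) = 1/((-35070 - 9/4) + (8 - √(633616 + 741321))) = 1/(-140289/4 + (8 - √1374937)) = 1/(-140257/4 - √1374937)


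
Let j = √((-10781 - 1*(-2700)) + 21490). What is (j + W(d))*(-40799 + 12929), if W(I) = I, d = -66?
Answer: 1839420 - 27870*√13409 ≈ -1.3878e+6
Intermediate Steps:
j = √13409 (j = √((-10781 + 2700) + 21490) = √(-8081 + 21490) = √13409 ≈ 115.80)
(j + W(d))*(-40799 + 12929) = (√13409 - 66)*(-40799 + 12929) = (-66 + √13409)*(-27870) = 1839420 - 27870*√13409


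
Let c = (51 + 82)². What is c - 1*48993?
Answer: -31304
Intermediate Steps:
c = 17689 (c = 133² = 17689)
c - 1*48993 = 17689 - 1*48993 = 17689 - 48993 = -31304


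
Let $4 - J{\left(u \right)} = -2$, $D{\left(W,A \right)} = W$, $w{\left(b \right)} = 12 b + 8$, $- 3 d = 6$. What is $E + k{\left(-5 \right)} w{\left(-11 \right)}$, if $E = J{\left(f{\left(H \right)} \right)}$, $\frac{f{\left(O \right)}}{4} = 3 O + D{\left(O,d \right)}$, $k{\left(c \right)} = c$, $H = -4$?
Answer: $626$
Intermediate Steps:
$d = -2$ ($d = \left(- \frac{1}{3}\right) 6 = -2$)
$w{\left(b \right)} = 8 + 12 b$
$f{\left(O \right)} = 16 O$ ($f{\left(O \right)} = 4 \left(3 O + O\right) = 4 \cdot 4 O = 16 O$)
$J{\left(u \right)} = 6$ ($J{\left(u \right)} = 4 - -2 = 4 + 2 = 6$)
$E = 6$
$E + k{\left(-5 \right)} w{\left(-11 \right)} = 6 - 5 \left(8 + 12 \left(-11\right)\right) = 6 - 5 \left(8 - 132\right) = 6 - -620 = 6 + 620 = 626$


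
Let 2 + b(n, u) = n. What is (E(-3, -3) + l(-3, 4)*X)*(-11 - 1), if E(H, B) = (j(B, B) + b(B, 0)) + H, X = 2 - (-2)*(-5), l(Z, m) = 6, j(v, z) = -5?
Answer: 732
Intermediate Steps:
b(n, u) = -2 + n
X = -8 (X = 2 - 1*10 = 2 - 10 = -8)
E(H, B) = -7 + B + H (E(H, B) = (-5 + (-2 + B)) + H = (-7 + B) + H = -7 + B + H)
(E(-3, -3) + l(-3, 4)*X)*(-11 - 1) = ((-7 - 3 - 3) + 6*(-8))*(-11 - 1) = (-13 - 48)*(-12) = -61*(-12) = 732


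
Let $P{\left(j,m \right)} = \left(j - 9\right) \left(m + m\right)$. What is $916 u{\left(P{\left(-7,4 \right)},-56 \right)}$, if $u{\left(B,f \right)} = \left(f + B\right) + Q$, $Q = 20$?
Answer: $-150224$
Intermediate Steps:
$P{\left(j,m \right)} = 2 m \left(-9 + j\right)$ ($P{\left(j,m \right)} = \left(-9 + j\right) 2 m = 2 m \left(-9 + j\right)$)
$u{\left(B,f \right)} = 20 + B + f$ ($u{\left(B,f \right)} = \left(f + B\right) + 20 = \left(B + f\right) + 20 = 20 + B + f$)
$916 u{\left(P{\left(-7,4 \right)},-56 \right)} = 916 \left(20 + 2 \cdot 4 \left(-9 - 7\right) - 56\right) = 916 \left(20 + 2 \cdot 4 \left(-16\right) - 56\right) = 916 \left(20 - 128 - 56\right) = 916 \left(-164\right) = -150224$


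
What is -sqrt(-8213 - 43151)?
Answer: -2*I*sqrt(12841) ≈ -226.64*I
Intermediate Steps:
-sqrt(-8213 - 43151) = -sqrt(-51364) = -2*I*sqrt(12841)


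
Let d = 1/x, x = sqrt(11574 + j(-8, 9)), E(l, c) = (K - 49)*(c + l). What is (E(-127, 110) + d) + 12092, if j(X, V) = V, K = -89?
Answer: 14438 + sqrt(143)/1287 ≈ 14438.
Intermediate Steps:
E(l, c) = -138*c - 138*l (E(l, c) = (-89 - 49)*(c + l) = -138*(c + l) = -138*c - 138*l)
x = 9*sqrt(143) (x = sqrt(11574 + 9) = sqrt(11583) = 9*sqrt(143) ≈ 107.62)
d = sqrt(143)/1287 (d = 1/(9*sqrt(143)) = sqrt(143)/1287 ≈ 0.0092916)
(E(-127, 110) + d) + 12092 = ((-138*110 - 138*(-127)) + sqrt(143)/1287) + 12092 = ((-15180 + 17526) + sqrt(143)/1287) + 12092 = (2346 + sqrt(143)/1287) + 12092 = 14438 + sqrt(143)/1287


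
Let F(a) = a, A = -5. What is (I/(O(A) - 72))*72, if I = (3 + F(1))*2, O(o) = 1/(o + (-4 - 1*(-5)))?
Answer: -2304/289 ≈ -7.9723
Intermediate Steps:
O(o) = 1/(1 + o) (O(o) = 1/(o + (-4 + 5)) = 1/(o + 1) = 1/(1 + o))
I = 8 (I = (3 + 1)*2 = 4*2 = 8)
(I/(O(A) - 72))*72 = (8/(1/(1 - 5) - 72))*72 = (8/(1/(-4) - 72))*72 = (8/(-1/4 - 72))*72 = (8/(-289/4))*72 = (8*(-4/289))*72 = -32/289*72 = -2304/289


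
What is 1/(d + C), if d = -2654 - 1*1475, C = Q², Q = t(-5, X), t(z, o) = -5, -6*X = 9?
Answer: -1/4104 ≈ -0.00024366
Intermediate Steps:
X = -3/2 (X = -⅙*9 = -3/2 ≈ -1.5000)
Q = -5
C = 25 (C = (-5)² = 25)
d = -4129 (d = -2654 - 1475 = -4129)
1/(d + C) = 1/(-4129 + 25) = 1/(-4104) = -1/4104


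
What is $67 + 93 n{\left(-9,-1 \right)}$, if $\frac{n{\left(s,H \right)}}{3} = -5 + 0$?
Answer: $-1328$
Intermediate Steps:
$n{\left(s,H \right)} = -15$ ($n{\left(s,H \right)} = 3 \left(-5 + 0\right) = 3 \left(-5\right) = -15$)
$67 + 93 n{\left(-9,-1 \right)} = 67 + 93 \left(-15\right) = 67 - 1395 = -1328$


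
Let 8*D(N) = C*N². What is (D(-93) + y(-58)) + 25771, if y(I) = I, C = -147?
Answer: -1065699/8 ≈ -1.3321e+5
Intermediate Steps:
D(N) = -147*N²/8 (D(N) = (-147*N²)/8 = -147*N²/8)
(D(-93) + y(-58)) + 25771 = (-147/8*(-93)² - 58) + 25771 = (-147/8*8649 - 58) + 25771 = (-1271403/8 - 58) + 25771 = -1271867/8 + 25771 = -1065699/8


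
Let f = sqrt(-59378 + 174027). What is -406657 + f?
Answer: -406657 + sqrt(114649) ≈ -4.0632e+5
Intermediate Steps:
f = sqrt(114649) ≈ 338.60
-406657 + f = -406657 + sqrt(114649)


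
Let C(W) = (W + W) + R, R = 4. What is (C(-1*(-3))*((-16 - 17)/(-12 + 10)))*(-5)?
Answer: -825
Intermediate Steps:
C(W) = 4 + 2*W (C(W) = (W + W) + 4 = 2*W + 4 = 4 + 2*W)
(C(-1*(-3))*((-16 - 17)/(-12 + 10)))*(-5) = ((4 + 2*(-1*(-3)))*((-16 - 17)/(-12 + 10)))*(-5) = ((4 + 2*3)*(-33/(-2)))*(-5) = ((4 + 6)*(-33*(-1/2)))*(-5) = (10*(33/2))*(-5) = 165*(-5) = -825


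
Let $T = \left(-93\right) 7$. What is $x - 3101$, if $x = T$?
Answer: $-3752$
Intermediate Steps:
$T = -651$
$x = -651$
$x - 3101 = -651 - 3101 = -3752$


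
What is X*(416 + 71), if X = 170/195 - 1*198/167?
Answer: -995428/6513 ≈ -152.84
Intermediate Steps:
X = -2044/6513 (X = 170*(1/195) - 198*1/167 = 34/39 - 198/167 = -2044/6513 ≈ -0.31383)
X*(416 + 71) = -2044*(416 + 71)/6513 = -2044/6513*487 = -995428/6513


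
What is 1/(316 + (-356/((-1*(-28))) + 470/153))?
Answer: 1071/328109 ≈ 0.0032642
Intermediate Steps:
1/(316 + (-356/((-1*(-28))) + 470/153)) = 1/(316 + (-356/28 + 470*(1/153))) = 1/(316 + (-356*1/28 + 470/153)) = 1/(316 + (-89/7 + 470/153)) = 1/(316 - 10327/1071) = 1/(328109/1071) = 1071/328109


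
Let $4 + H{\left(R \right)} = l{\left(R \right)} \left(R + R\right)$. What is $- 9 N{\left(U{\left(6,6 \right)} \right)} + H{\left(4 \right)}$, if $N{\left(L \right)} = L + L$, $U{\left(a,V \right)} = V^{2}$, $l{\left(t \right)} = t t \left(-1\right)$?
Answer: $-780$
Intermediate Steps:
$l{\left(t \right)} = - t^{2}$ ($l{\left(t \right)} = t^{2} \left(-1\right) = - t^{2}$)
$H{\left(R \right)} = -4 - 2 R^{3}$ ($H{\left(R \right)} = -4 + - R^{2} \left(R + R\right) = -4 + - R^{2} \cdot 2 R = -4 - 2 R^{3}$)
$N{\left(L \right)} = 2 L$
$- 9 N{\left(U{\left(6,6 \right)} \right)} + H{\left(4 \right)} = - 9 \cdot 2 \cdot 6^{2} - \left(4 + 2 \cdot 4^{3}\right) = - 9 \cdot 2 \cdot 36 - 132 = \left(-9\right) 72 - 132 = -648 - 132 = -780$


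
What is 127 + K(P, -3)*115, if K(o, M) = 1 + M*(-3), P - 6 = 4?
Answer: 1277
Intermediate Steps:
P = 10 (P = 6 + 4 = 10)
K(o, M) = 1 - 3*M
127 + K(P, -3)*115 = 127 + (1 - 3*(-3))*115 = 127 + (1 + 9)*115 = 127 + 10*115 = 127 + 1150 = 1277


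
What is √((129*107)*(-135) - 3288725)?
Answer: I*√5152130 ≈ 2269.8*I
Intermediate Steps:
√((129*107)*(-135) - 3288725) = √(13803*(-135) - 3288725) = √(-1863405 - 3288725) = √(-5152130) = I*√5152130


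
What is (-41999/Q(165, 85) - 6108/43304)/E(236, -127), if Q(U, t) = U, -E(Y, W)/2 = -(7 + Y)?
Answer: -454933129/868136940 ≈ -0.52403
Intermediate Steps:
E(Y, W) = 14 + 2*Y (E(Y, W) = -(-2)*(7 + Y) = -2*(-7 - Y) = 14 + 2*Y)
(-41999/Q(165, 85) - 6108/43304)/E(236, -127) = (-41999/165 - 6108/43304)/(14 + 2*236) = (-41999*1/165 - 6108*1/43304)/(14 + 472) = (-41999/165 - 1527/10826)/486 = -454933129/1786290*1/486 = -454933129/868136940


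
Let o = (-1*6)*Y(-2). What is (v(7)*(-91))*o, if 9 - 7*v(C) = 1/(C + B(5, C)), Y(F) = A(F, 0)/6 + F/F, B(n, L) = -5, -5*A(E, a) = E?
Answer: 3536/5 ≈ 707.20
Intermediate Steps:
A(E, a) = -E/5
Y(F) = 1 - F/30 (Y(F) = -F/5/6 + F/F = -F/5*(1/6) + 1 = -F/30 + 1 = 1 - F/30)
v(C) = 9/7 - 1/(7*(-5 + C)) (v(C) = 9/7 - 1/(7*(C - 5)) = 9/7 - 1/(7*(-5 + C)))
o = -32/5 (o = (-1*6)*(1 - 1/30*(-2)) = -6*(1 + 1/15) = -6*16/15 = -32/5 ≈ -6.4000)
(v(7)*(-91))*o = (((-46 + 9*7)/(7*(-5 + 7)))*(-91))*(-32/5) = (((1/7)*(-46 + 63)/2)*(-91))*(-32/5) = (((1/7)*(1/2)*17)*(-91))*(-32/5) = ((17/14)*(-91))*(-32/5) = -221/2*(-32/5) = 3536/5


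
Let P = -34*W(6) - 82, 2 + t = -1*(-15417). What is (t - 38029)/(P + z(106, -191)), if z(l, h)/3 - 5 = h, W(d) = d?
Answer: 11307/422 ≈ 26.794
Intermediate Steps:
z(l, h) = 15 + 3*h
t = 15415 (t = -2 - 1*(-15417) = -2 + 15417 = 15415)
P = -286 (P = -34*6 - 82 = -204 - 82 = -286)
(t - 38029)/(P + z(106, -191)) = (15415 - 38029)/(-286 + (15 + 3*(-191))) = -22614/(-286 + (15 - 573)) = -22614/(-286 - 558) = -22614/(-844) = -22614*(-1/844) = 11307/422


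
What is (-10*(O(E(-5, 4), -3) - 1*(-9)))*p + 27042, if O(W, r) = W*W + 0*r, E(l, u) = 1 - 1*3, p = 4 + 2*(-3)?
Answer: 27302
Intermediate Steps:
p = -2 (p = 4 - 6 = -2)
E(l, u) = -2 (E(l, u) = 1 - 3 = -2)
O(W, r) = W² (O(W, r) = W² + 0 = W²)
(-10*(O(E(-5, 4), -3) - 1*(-9)))*p + 27042 = -10*((-2)² - 1*(-9))*(-2) + 27042 = -10*(4 + 9)*(-2) + 27042 = -10*13*(-2) + 27042 = -130*(-2) + 27042 = 260 + 27042 = 27302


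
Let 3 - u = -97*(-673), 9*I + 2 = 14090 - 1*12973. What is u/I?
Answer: -587502/1115 ≈ -526.91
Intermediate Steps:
I = 1115/9 (I = -2/9 + (14090 - 1*12973)/9 = -2/9 + (14090 - 12973)/9 = -2/9 + (⅑)*1117 = -2/9 + 1117/9 = 1115/9 ≈ 123.89)
u = -65278 (u = 3 - (-97)*(-673) = 3 - 1*65281 = 3 - 65281 = -65278)
u/I = -65278/1115/9 = -65278*9/1115 = -587502/1115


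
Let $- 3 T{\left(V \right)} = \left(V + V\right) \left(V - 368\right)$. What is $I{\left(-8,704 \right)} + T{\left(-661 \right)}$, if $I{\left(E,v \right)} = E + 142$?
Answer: $-453312$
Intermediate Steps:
$I{\left(E,v \right)} = 142 + E$
$T{\left(V \right)} = - \frac{2 V \left(-368 + V\right)}{3}$ ($T{\left(V \right)} = - \frac{\left(V + V\right) \left(V - 368\right)}{3} = - \frac{2 V \left(-368 + V\right)}{3}$)
$I{\left(-8,704 \right)} + T{\left(-661 \right)} = \left(142 - 8\right) + \frac{2}{3} \left(-661\right) \left(368 - -661\right) = 134 + \frac{2}{3} \left(-661\right) \left(368 + 661\right) = 134 + \frac{2}{3} \left(-661\right) 1029 = 134 - 453446 = -453312$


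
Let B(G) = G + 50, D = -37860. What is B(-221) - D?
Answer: 37689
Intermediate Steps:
B(G) = 50 + G
B(-221) - D = (50 - 221) - 1*(-37860) = -171 + 37860 = 37689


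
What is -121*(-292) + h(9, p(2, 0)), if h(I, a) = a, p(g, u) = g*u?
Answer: 35332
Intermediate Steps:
-121*(-292) + h(9, p(2, 0)) = -121*(-292) + 2*0 = 35332 + 0 = 35332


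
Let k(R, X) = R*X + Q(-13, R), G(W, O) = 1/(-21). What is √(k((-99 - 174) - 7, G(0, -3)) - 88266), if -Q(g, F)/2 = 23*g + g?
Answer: I*√788658/3 ≈ 296.02*I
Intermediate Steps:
Q(g, F) = -48*g (Q(g, F) = -2*(23*g + g) = -48*g)
G(W, O) = -1/21
k(R, X) = 624 + R*X (k(R, X) = R*X - 48*(-13) = R*X + 624 = 624 + R*X)
√(k((-99 - 174) - 7, G(0, -3)) - 88266) = √((624 + ((-99 - 174) - 7)*(-1/21)) - 88266) = √((624 + (-273 - 7)*(-1/21)) - 88266) = √((624 - 280*(-1/21)) - 88266) = √((624 + 40/3) - 88266) = √(1912/3 - 88266) = √(-262886/3) = I*√788658/3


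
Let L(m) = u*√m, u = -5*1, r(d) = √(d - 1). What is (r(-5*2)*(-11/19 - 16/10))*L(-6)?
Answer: -207*√66/19 ≈ -88.509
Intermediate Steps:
r(d) = √(-1 + d)
u = -5
L(m) = -5*√m
(r(-5*2)*(-11/19 - 16/10))*L(-6) = (√(-1 - 5*2)*(-11/19 - 16/10))*(-5*I*√6) = (√(-1 - 10)*(-11*1/19 - 16*⅒))*(-5*I*√6) = (√(-11)*(-11/19 - 8/5))*(-5*I*√6) = ((I*√11)*(-207/95))*(-5*I*√6) = (-207*I*√11/95)*(-5*I*√6) = -207*√66/19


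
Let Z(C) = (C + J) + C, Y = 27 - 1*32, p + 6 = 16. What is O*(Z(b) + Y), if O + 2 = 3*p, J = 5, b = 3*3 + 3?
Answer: 672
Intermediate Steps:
p = 10 (p = -6 + 16 = 10)
b = 12 (b = 9 + 3 = 12)
Y = -5 (Y = 27 - 32 = -5)
Z(C) = 5 + 2*C (Z(C) = (C + 5) + C = (5 + C) + C = 5 + 2*C)
O = 28 (O = -2 + 3*10 = -2 + 30 = 28)
O*(Z(b) + Y) = 28*((5 + 2*12) - 5) = 28*((5 + 24) - 5) = 28*(29 - 5) = 28*24 = 672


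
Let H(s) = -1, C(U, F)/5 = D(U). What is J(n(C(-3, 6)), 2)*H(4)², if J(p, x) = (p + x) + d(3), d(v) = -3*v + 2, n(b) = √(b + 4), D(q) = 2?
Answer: -5 + √14 ≈ -1.2583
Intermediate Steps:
C(U, F) = 10 (C(U, F) = 5*2 = 10)
n(b) = √(4 + b)
d(v) = 2 - 3*v
J(p, x) = -7 + p + x (J(p, x) = (p + x) + (2 - 3*3) = (p + x) + (2 - 9) = (p + x) - 7 = -7 + p + x)
J(n(C(-3, 6)), 2)*H(4)² = (-7 + √(4 + 10) + 2)*(-1)² = (-7 + √14 + 2)*1 = (-5 + √14)*1 = -5 + √14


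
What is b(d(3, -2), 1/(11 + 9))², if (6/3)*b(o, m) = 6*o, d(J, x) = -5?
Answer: 225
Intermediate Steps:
b(o, m) = 3*o (b(o, m) = (6*o)/2 = 3*o)
b(d(3, -2), 1/(11 + 9))² = (3*(-5))² = (-15)² = 225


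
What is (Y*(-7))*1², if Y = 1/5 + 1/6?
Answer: -77/30 ≈ -2.5667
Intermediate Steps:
Y = 11/30 (Y = 1*(⅕) + 1*(⅙) = ⅕ + ⅙ = 11/30 ≈ 0.36667)
(Y*(-7))*1² = ((11/30)*(-7))*1² = -77/30*1 = -77/30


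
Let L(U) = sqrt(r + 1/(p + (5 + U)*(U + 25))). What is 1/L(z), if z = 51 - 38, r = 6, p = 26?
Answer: sqrt(3025310)/4261 ≈ 0.40820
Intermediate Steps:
z = 13
L(U) = sqrt(6 + 1/(26 + (5 + U)*(25 + U))) (L(U) = sqrt(6 + 1/(26 + (5 + U)*(U + 25))) = sqrt(6 + 1/(26 + (5 + U)*(25 + U))))
1/L(z) = 1/(sqrt((907 + 6*13**2 + 180*13)/(151 + 13**2 + 30*13))) = 1/(sqrt((907 + 6*169 + 2340)/(151 + 169 + 390))) = 1/(sqrt((907 + 1014 + 2340)/710)) = 1/(sqrt((1/710)*4261)) = 1/(sqrt(4261/710)) = 1/(sqrt(3025310)/710) = sqrt(3025310)/4261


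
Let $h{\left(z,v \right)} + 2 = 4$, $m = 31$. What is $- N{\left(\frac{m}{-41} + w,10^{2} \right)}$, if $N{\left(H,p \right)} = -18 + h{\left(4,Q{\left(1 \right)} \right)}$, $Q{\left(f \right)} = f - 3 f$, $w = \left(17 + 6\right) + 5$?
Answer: $16$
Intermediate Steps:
$w = 28$ ($w = 23 + 5 = 28$)
$Q{\left(f \right)} = - 2 f$
$h{\left(z,v \right)} = 2$ ($h{\left(z,v \right)} = -2 + 4 = 2$)
$N{\left(H,p \right)} = -16$ ($N{\left(H,p \right)} = -18 + 2 = -16$)
$- N{\left(\frac{m}{-41} + w,10^{2} \right)} = \left(-1\right) \left(-16\right) = 16$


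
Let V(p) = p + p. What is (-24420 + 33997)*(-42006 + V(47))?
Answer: -401391224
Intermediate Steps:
V(p) = 2*p
(-24420 + 33997)*(-42006 + V(47)) = (-24420 + 33997)*(-42006 + 2*47) = 9577*(-42006 + 94) = 9577*(-41912) = -401391224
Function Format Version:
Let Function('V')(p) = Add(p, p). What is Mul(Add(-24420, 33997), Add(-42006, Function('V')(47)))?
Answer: -401391224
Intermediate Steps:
Function('V')(p) = Mul(2, p)
Mul(Add(-24420, 33997), Add(-42006, Function('V')(47))) = Mul(Add(-24420, 33997), Add(-42006, Mul(2, 47))) = Mul(9577, Add(-42006, 94)) = Mul(9577, -41912) = -401391224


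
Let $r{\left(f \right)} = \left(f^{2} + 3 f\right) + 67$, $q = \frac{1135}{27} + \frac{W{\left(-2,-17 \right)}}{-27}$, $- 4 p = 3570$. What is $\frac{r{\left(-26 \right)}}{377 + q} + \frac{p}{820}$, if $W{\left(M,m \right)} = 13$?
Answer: $\frac{618261}{1235576} \approx 0.50038$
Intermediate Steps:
$p = - \frac{1785}{2}$ ($p = \left(- \frac{1}{4}\right) 3570 = - \frac{1785}{2} \approx -892.5$)
$q = \frac{374}{9}$ ($q = \frac{1135}{27} + \frac{13}{-27} = 1135 \cdot \frac{1}{27} + 13 \left(- \frac{1}{27}\right) = \frac{1135}{27} - \frac{13}{27} = \frac{374}{9} \approx 41.556$)
$r{\left(f \right)} = 67 + f^{2} + 3 f$
$\frac{r{\left(-26 \right)}}{377 + q} + \frac{p}{820} = \frac{67 + \left(-26\right)^{2} + 3 \left(-26\right)}{377 + \frac{374}{9}} - \frac{1785}{2 \cdot 820} = \frac{67 + 676 - 78}{\frac{3767}{9}} - \frac{357}{328} = 665 \cdot \frac{9}{3767} - \frac{357}{328} = \frac{5985}{3767} - \frac{357}{328} = \frac{618261}{1235576}$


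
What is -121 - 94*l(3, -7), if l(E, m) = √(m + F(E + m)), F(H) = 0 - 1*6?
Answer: -121 - 94*I*√13 ≈ -121.0 - 338.92*I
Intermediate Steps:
F(H) = -6 (F(H) = 0 - 6 = -6)
l(E, m) = √(-6 + m) (l(E, m) = √(m - 6) = √(-6 + m))
-121 - 94*l(3, -7) = -121 - 94*√(-6 - 7) = -121 - 94*I*√13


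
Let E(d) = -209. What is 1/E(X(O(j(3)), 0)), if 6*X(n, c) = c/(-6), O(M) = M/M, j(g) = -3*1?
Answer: -1/209 ≈ -0.0047847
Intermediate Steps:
j(g) = -3
O(M) = 1
X(n, c) = -c/36 (X(n, c) = (c/(-6))/6 = (c*(-⅙))/6 = (-c/6)/6 = -c/36)
1/E(X(O(j(3)), 0)) = 1/(-209) = -1/209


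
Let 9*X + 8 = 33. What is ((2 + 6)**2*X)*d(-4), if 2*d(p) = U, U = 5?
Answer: 4000/9 ≈ 444.44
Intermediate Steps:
X = 25/9 (X = -8/9 + (1/9)*33 = -8/9 + 11/3 = 25/9 ≈ 2.7778)
d(p) = 5/2 (d(p) = (1/2)*5 = 5/2)
((2 + 6)**2*X)*d(-4) = ((2 + 6)**2*(25/9))*(5/2) = (8**2*(25/9))*(5/2) = (64*(25/9))*(5/2) = (1600/9)*(5/2) = 4000/9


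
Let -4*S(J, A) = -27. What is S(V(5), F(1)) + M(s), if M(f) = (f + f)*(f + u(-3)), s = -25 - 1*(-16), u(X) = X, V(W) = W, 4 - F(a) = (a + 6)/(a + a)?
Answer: 891/4 ≈ 222.75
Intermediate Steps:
F(a) = 4 - (6 + a)/(2*a) (F(a) = 4 - (a + 6)/(a + a) = 4 - (6 + a)/(2*a))
S(J, A) = 27/4 (S(J, A) = -¼*(-27) = 27/4)
s = -9 (s = -25 + 16 = -9)
M(f) = 2*f*(-3 + f) (M(f) = (f + f)*(f - 3) = (2*f)*(-3 + f) = 2*f*(-3 + f))
S(V(5), F(1)) + M(s) = 27/4 + 2*(-9)*(-3 - 9) = 27/4 + 2*(-9)*(-12) = 27/4 + 216 = 891/4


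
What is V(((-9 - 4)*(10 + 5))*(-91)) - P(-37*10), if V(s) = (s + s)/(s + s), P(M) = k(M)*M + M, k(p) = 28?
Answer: 10731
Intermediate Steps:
P(M) = 29*M (P(M) = 28*M + M = 29*M)
V(s) = 1 (V(s) = (2*s)/((2*s)) = (2*s)*(1/(2*s)) = 1)
V(((-9 - 4)*(10 + 5))*(-91)) - P(-37*10) = 1 - 29*(-37*10) = 1 - 29*(-370) = 1 - 1*(-10730) = 1 + 10730 = 10731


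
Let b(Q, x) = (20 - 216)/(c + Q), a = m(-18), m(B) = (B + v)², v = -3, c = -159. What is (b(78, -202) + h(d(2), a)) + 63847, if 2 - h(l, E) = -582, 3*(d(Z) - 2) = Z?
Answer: 5219107/81 ≈ 64433.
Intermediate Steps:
d(Z) = 2 + Z/3
m(B) = (-3 + B)² (m(B) = (B - 3)² = (-3 + B)²)
a = 441 (a = (-3 - 18)² = (-21)² = 441)
b(Q, x) = -196/(-159 + Q) (b(Q, x) = (20 - 216)/(-159 + Q) = -196/(-159 + Q))
h(l, E) = 584 (h(l, E) = 2 - 1*(-582) = 2 + 582 = 584)
(b(78, -202) + h(d(2), a)) + 63847 = (-196/(-159 + 78) + 584) + 63847 = (-196/(-81) + 584) + 63847 = (-196*(-1/81) + 584) + 63847 = (196/81 + 584) + 63847 = 47500/81 + 63847 = 5219107/81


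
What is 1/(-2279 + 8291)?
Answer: 1/6012 ≈ 0.00016633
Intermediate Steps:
1/(-2279 + 8291) = 1/6012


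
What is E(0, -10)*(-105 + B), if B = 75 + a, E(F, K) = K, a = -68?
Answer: 980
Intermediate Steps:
B = 7 (B = 75 - 68 = 7)
E(0, -10)*(-105 + B) = -10*(-105 + 7) = -10*(-98) = 980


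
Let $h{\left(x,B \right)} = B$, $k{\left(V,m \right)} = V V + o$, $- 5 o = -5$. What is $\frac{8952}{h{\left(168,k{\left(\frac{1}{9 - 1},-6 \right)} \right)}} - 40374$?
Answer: $- \frac{2051382}{65} \approx -31560.0$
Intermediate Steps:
$o = 1$ ($o = \left(- \frac{1}{5}\right) \left(-5\right) = 1$)
$k{\left(V,m \right)} = 1 + V^{2}$ ($k{\left(V,m \right)} = V V + 1 = V^{2} + 1 = 1 + V^{2}$)
$\frac{8952}{h{\left(168,k{\left(\frac{1}{9 - 1},-6 \right)} \right)}} - 40374 = \frac{8952}{1 + \left(\frac{1}{9 - 1}\right)^{2}} - 40374 = \frac{8952}{1 + \left(\frac{1}{8}\right)^{2}} - 40374 = \frac{8952}{1 + \frac{1}{64}} - 40374 = \frac{8952}{\frac{65}{64}} - 40374 = 8952 \cdot \frac{64}{65} - 40374 = \frac{572928}{65} - 40374 = - \frac{2051382}{65}$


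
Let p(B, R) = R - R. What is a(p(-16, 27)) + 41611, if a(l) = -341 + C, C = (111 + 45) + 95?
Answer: 41521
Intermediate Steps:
C = 251 (C = 156 + 95 = 251)
p(B, R) = 0
a(l) = -90 (a(l) = -341 + 251 = -90)
a(p(-16, 27)) + 41611 = -90 + 41611 = 41521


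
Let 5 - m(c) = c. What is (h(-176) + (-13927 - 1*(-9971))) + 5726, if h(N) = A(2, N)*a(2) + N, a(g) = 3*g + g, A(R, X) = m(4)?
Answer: 1602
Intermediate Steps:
m(c) = 5 - c
A(R, X) = 1 (A(R, X) = 5 - 1*4 = 5 - 4 = 1)
a(g) = 4*g
h(N) = 8 + N (h(N) = 1*(4*2) + N = 1*8 + N = 8 + N)
(h(-176) + (-13927 - 1*(-9971))) + 5726 = ((8 - 176) + (-13927 - 1*(-9971))) + 5726 = (-168 + (-13927 + 9971)) + 5726 = (-168 - 3956) + 5726 = -4124 + 5726 = 1602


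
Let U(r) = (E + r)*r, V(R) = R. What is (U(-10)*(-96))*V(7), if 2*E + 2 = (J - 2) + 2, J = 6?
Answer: -53760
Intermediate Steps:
E = 2 (E = -1 + ((6 - 2) + 2)/2 = -1 + (4 + 2)/2 = -1 + (1/2)*6 = -1 + 3 = 2)
U(r) = r*(2 + r) (U(r) = (2 + r)*r = r*(2 + r))
(U(-10)*(-96))*V(7) = (-10*(2 - 10)*(-96))*7 = (-10*(-8)*(-96))*7 = (80*(-96))*7 = -7680*7 = -53760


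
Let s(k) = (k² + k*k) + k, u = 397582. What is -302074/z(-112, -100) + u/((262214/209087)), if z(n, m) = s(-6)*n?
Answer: 153642614675591/484571472 ≈ 3.1707e+5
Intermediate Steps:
s(k) = k + 2*k² (s(k) = (k² + k²) + k = 2*k² + k = k + 2*k²)
z(n, m) = 66*n (z(n, m) = (-6*(1 + 2*(-6)))*n = (-6*(1 - 12))*n = (-6*(-11))*n = 66*n)
-302074/z(-112, -100) + u/((262214/209087)) = -302074/(66*(-112)) + 397582/((262214/209087)) = -302074/(-7392) + 397582/((262214*(1/209087))) = -302074*(-1/7392) + 397582/(262214/209087) = 151037/3696 + 397582*(209087/262214) = 151037/3696 + 41564613817/131107 = 153642614675591/484571472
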